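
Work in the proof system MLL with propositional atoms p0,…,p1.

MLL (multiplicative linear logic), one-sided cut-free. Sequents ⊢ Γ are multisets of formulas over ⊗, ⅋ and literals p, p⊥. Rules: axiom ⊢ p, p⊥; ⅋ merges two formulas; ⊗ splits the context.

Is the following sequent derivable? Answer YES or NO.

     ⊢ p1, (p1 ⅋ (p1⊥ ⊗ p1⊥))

Proof tree:
[⅋]  ⊢ p1, (p1 ⅋ (p1⊥ ⊗ p1⊥))
  [⊗]  ⊢ p1, p1, (p1⊥ ⊗ p1⊥)
    [Ax]  ⊢ p1, p1⊥
    [Ax]  ⊢ p1, p1⊥

Result: YES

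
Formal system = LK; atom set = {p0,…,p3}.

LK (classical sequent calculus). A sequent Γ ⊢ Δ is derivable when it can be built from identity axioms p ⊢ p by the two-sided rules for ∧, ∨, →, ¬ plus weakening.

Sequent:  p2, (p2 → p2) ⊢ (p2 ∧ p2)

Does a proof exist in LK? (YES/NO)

Proof tree:
[∧R] p2, (p2 → p2) ⊢ (p2 ∧ p2)
  [Ax] p2 ⊢ p2
  [→L] p2, (p2 → p2) ⊢ p2
    [Ax] p2 ⊢ p2
    [Ax] p2 ⊢ p2

Result: YES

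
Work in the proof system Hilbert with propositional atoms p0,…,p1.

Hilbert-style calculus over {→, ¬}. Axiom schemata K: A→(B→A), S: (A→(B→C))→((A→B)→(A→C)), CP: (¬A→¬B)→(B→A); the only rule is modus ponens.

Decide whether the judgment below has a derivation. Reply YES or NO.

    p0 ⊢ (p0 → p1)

Enumerate valuations to refute Γ ⊢ Δ:
  v=00: Γ:[p0=F] Δ:[(p0 → p1)=T] refutes=False
  v=01: Γ:[p0=F] Δ:[(p0 → p1)=T] refutes=False
  v=10: Γ:[p0=T] Δ:[(p0 → p1)=F] refutes=True  ← countermodel

Result: NO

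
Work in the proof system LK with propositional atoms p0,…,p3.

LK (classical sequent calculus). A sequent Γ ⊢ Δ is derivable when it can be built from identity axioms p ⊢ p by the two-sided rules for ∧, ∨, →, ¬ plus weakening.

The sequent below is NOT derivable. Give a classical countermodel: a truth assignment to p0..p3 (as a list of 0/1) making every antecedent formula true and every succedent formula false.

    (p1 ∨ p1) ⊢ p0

Enumerate valuations to refute Γ ⊢ Δ:
  v=0000: Γ:[(p1 ∨ p1)=F] Δ:[p0=F] refutes=False
  v=0001: Γ:[(p1 ∨ p1)=F] Δ:[p0=F] refutes=False
  v=0010: Γ:[(p1 ∨ p1)=F] Δ:[p0=F] refutes=False
  v=0011: Γ:[(p1 ∨ p1)=F] Δ:[p0=F] refutes=False
  v=0100: Γ:[(p1 ∨ p1)=T] Δ:[p0=F] refutes=True  ← countermodel

Result: [0, 1, 0, 0]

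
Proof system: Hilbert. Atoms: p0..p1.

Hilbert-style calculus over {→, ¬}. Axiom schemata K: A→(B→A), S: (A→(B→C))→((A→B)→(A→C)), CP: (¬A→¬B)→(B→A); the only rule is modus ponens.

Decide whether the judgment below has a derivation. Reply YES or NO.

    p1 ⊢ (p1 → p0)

Search for a countermodel by truth-table:
  v=00: Γ:[p1=F] Δ:[(p1 → p0)=T] refutes=False
  v=01: Γ:[p1=T] Δ:[(p1 → p0)=F] refutes=True  ← countermodel

Result: NO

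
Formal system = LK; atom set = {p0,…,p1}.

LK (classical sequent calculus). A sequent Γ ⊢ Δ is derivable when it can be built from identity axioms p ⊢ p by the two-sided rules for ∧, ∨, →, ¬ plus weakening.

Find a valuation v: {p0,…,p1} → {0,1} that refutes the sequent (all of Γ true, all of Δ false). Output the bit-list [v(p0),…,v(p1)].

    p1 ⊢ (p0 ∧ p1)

Enumerate valuations to refute Γ ⊢ Δ:
  v=00: Γ:[p1=F] Δ:[(p0 ∧ p1)=F] refutes=False
  v=01: Γ:[p1=T] Δ:[(p0 ∧ p1)=F] refutes=True  ← countermodel

Result: [0, 1]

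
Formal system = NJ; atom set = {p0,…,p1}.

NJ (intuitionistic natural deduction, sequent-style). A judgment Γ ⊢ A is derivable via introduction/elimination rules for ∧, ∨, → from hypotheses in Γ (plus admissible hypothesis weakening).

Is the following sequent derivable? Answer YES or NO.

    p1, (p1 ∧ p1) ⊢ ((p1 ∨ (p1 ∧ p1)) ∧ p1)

Derivation (root first):
[∧I] p1, (p1 ∧ p1) ⊢ ((p1 ∨ (p1 ∧ p1)) ∧ p1)
  [∨I₂] p1, (p1 ∧ p1) ⊢ (p1 ∨ (p1 ∧ p1))
    [∧I] p1, (p1 ∧ p1) ⊢ (p1 ∧ p1)
      [Ax] p1 ⊢ p1
      [Wk] p1, (p1 ∧ p1) ⊢ p1
        [Ax] p1 ⊢ p1
  [Wk] p1, (p1 ∧ p1) ⊢ p1
    [Ax] p1 ⊢ p1

Result: YES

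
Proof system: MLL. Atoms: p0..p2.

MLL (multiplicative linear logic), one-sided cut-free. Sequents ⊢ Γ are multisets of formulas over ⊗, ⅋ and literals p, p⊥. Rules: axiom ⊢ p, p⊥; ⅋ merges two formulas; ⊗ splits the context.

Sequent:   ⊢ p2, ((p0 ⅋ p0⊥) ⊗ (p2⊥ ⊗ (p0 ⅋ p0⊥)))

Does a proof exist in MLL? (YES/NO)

Derivation trace:
[⊗]  ⊢ p2, ((p0 ⅋ p0⊥) ⊗ (p2⊥ ⊗ (p0 ⅋ p0⊥)))
  [⅋]  ⊢ (p0 ⅋ p0⊥)
    [Ax]  ⊢ p0, p0⊥
  [⊗]  ⊢ p2, (p2⊥ ⊗ (p0 ⅋ p0⊥))
    [Ax]  ⊢ p2, p2⊥
    [⅋]  ⊢ (p0 ⅋ p0⊥)
      [Ax]  ⊢ p0, p0⊥

Result: YES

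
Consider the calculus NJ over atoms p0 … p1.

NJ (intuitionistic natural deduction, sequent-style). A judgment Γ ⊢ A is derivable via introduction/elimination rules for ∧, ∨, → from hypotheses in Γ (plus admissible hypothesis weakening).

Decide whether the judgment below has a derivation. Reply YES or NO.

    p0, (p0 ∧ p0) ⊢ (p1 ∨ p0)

Derivation (root first):
[Wk] p0, (p0 ∧ p0) ⊢ (p1 ∨ p0)
  [∨I₂] p0 ⊢ (p1 ∨ p0)
    [Ax] p0 ⊢ p0

Result: YES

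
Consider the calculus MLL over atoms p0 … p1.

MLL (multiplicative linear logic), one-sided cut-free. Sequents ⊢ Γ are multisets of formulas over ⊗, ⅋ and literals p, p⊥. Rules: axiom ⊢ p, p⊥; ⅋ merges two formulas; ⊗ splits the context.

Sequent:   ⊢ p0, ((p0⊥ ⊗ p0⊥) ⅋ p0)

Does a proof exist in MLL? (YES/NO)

Proof tree:
[⅋]  ⊢ p0, ((p0⊥ ⊗ p0⊥) ⅋ p0)
  [⊗]  ⊢ p0, p0, (p0⊥ ⊗ p0⊥)
    [Ax]  ⊢ p0, p0⊥
    [Ax]  ⊢ p0, p0⊥

Result: YES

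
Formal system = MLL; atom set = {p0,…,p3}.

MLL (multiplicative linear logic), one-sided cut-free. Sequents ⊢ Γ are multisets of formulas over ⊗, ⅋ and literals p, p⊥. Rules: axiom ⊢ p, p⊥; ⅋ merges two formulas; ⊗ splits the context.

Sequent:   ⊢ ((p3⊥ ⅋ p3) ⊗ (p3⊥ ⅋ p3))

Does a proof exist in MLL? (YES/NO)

Derivation trace:
[⊗]  ⊢ ((p3⊥ ⅋ p3) ⊗ (p3⊥ ⅋ p3))
  [⅋]  ⊢ (p3⊥ ⅋ p3)
    [Ax]  ⊢ p3, p3⊥
  [⅋]  ⊢ (p3⊥ ⅋ p3)
    [Ax]  ⊢ p3, p3⊥

Result: YES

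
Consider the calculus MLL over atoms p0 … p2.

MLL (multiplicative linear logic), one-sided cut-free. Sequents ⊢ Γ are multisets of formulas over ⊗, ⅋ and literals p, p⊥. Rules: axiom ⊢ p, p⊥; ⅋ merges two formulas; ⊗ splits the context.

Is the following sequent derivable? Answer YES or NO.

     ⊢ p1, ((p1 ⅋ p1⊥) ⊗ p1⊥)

Proof tree:
[⊗]  ⊢ p1, ((p1 ⅋ p1⊥) ⊗ p1⊥)
  [⅋]  ⊢ (p1 ⅋ p1⊥)
    [Ax]  ⊢ p1, p1⊥
  [Ax]  ⊢ p1, p1⊥

Result: YES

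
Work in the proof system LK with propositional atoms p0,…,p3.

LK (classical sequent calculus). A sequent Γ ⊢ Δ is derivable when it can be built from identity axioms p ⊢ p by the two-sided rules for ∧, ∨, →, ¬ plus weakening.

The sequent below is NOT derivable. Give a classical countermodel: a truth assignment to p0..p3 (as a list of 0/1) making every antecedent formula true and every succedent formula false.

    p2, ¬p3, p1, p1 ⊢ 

Enumerate valuations to refute Γ ⊢ Δ:
  v=0000: Γ:[p2=F, ¬p3=T, p1=F, p1=F] Δ:[] refutes=False
  v=0001: Γ:[p2=F, ¬p3=F, p1=F, p1=F] Δ:[] refutes=False
  v=0010: Γ:[p2=T, ¬p3=T, p1=F, p1=F] Δ:[] refutes=False
  v=0011: Γ:[p2=T, ¬p3=F, p1=F, p1=F] Δ:[] refutes=False
  v=0100: Γ:[p2=F, ¬p3=T, p1=T, p1=T] Δ:[] refutes=False
  v=0101: Γ:[p2=F, ¬p3=F, p1=T, p1=T] Δ:[] refutes=False
  v=0110: Γ:[p2=T, ¬p3=T, p1=T, p1=T] Δ:[] refutes=True  ← countermodel

Result: [0, 1, 1, 0]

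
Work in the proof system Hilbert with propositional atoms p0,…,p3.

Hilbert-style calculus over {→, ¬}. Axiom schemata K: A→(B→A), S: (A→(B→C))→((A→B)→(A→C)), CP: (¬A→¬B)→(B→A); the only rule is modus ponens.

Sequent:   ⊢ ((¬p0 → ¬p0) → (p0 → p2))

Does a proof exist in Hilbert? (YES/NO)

Enumerate valuations to refute Γ ⊢ Δ:
  v=0000: Γ:[] Δ:[((¬p0 → ¬p0) → (p0 → p2))=T] refutes=False
  v=0001: Γ:[] Δ:[((¬p0 → ¬p0) → (p0 → p2))=T] refutes=False
  v=0010: Γ:[] Δ:[((¬p0 → ¬p0) → (p0 → p2))=T] refutes=False
  v=0011: Γ:[] Δ:[((¬p0 → ¬p0) → (p0 → p2))=T] refutes=False
  v=0100: Γ:[] Δ:[((¬p0 → ¬p0) → (p0 → p2))=T] refutes=False
  v=0101: Γ:[] Δ:[((¬p0 → ¬p0) → (p0 → p2))=T] refutes=False
  v=0110: Γ:[] Δ:[((¬p0 → ¬p0) → (p0 → p2))=T] refutes=False
  v=0111: Γ:[] Δ:[((¬p0 → ¬p0) → (p0 → p2))=T] refutes=False
  v=1000: Γ:[] Δ:[((¬p0 → ¬p0) → (p0 → p2))=F] refutes=True  ← countermodel

Result: NO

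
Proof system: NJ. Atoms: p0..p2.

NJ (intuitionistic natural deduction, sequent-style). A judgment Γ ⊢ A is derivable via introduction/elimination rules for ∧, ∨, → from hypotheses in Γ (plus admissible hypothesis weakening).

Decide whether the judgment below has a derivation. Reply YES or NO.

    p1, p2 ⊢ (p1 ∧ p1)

Derivation trace:
[Wk] p1, p2 ⊢ (p1 ∧ p1)
  [∧I] p1 ⊢ (p1 ∧ p1)
    [Ax] p1 ⊢ p1
    [Ax] p1 ⊢ p1

Result: YES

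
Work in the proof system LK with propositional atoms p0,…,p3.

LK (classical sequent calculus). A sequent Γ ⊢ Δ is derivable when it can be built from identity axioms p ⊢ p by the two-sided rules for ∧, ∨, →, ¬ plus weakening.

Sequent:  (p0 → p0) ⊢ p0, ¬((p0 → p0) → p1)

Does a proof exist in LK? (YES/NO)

Search for a countermodel by truth-table:
  v=0000: Γ:[(p0 → p0)=T] Δ:[p0=F, ¬((p0 → p0) → p1)=T] refutes=False
  v=0001: Γ:[(p0 → p0)=T] Δ:[p0=F, ¬((p0 → p0) → p1)=T] refutes=False
  v=0010: Γ:[(p0 → p0)=T] Δ:[p0=F, ¬((p0 → p0) → p1)=T] refutes=False
  v=0011: Γ:[(p0 → p0)=T] Δ:[p0=F, ¬((p0 → p0) → p1)=T] refutes=False
  v=0100: Γ:[(p0 → p0)=T] Δ:[p0=F, ¬((p0 → p0) → p1)=F] refutes=True  ← countermodel

Result: NO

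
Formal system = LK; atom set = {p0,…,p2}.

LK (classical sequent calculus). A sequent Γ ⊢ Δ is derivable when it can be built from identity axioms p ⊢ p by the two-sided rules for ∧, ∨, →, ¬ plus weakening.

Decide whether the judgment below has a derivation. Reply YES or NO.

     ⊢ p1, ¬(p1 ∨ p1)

Proof tree:
[¬R]  ⊢ p1, ¬(p1 ∨ p1)
  [∨L] (p1 ∨ p1) ⊢ p1
    [Ax] p1 ⊢ p1
    [Ax] p1 ⊢ p1

Result: YES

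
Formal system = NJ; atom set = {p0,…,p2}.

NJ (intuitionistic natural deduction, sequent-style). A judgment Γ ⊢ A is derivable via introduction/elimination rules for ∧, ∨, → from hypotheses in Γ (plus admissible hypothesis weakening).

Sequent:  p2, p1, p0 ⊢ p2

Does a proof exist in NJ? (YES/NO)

Derivation (root first):
[Wk] p2, p1, p0 ⊢ p2
  [Wk] p2, p1 ⊢ p2
    [Ax] p2 ⊢ p2

Result: YES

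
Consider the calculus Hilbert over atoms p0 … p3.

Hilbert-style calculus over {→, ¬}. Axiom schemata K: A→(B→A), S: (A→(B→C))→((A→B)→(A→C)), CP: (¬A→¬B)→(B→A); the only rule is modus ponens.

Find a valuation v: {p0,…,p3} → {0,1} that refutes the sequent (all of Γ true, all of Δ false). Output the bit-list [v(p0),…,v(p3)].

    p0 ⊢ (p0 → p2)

Search for a countermodel by truth-table:
  v=0000: Γ:[p0=F] Δ:[(p0 → p2)=T] refutes=False
  v=0001: Γ:[p0=F] Δ:[(p0 → p2)=T] refutes=False
  v=0010: Γ:[p0=F] Δ:[(p0 → p2)=T] refutes=False
  v=0011: Γ:[p0=F] Δ:[(p0 → p2)=T] refutes=False
  v=0100: Γ:[p0=F] Δ:[(p0 → p2)=T] refutes=False
  v=0101: Γ:[p0=F] Δ:[(p0 → p2)=T] refutes=False
  v=0110: Γ:[p0=F] Δ:[(p0 → p2)=T] refutes=False
  v=0111: Γ:[p0=F] Δ:[(p0 → p2)=T] refutes=False
  v=1000: Γ:[p0=T] Δ:[(p0 → p2)=F] refutes=True  ← countermodel

Result: [1, 0, 0, 0]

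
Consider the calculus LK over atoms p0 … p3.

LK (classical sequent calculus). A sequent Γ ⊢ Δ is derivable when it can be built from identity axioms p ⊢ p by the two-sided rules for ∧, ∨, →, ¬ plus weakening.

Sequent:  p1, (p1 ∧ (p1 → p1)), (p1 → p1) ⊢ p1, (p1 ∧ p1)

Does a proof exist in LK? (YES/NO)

Derivation trace:
[∧R] p1, (p1 ∧ (p1 → p1)), (p1 → p1) ⊢ p1, (p1 ∧ p1)
  [→L] p1, (p1 → p1) ⊢ p1
    [Ax] p1 ⊢ p1
    [Ax] p1 ⊢ p1
  [∧L] (p1 ∧ (p1 → p1)) ⊢ p1, p1
    [WR] p1, (p1 → p1) ⊢ p1, p1
      [→L] p1, (p1 → p1) ⊢ p1
        [Ax] p1 ⊢ p1
        [Ax] p1 ⊢ p1

Result: YES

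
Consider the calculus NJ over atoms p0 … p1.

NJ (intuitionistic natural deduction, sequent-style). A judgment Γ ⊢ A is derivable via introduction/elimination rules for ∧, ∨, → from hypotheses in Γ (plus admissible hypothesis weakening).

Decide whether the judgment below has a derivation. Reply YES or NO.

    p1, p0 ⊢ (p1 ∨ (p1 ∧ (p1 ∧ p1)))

Proof tree:
[∨I₂] p1, p0 ⊢ (p1 ∨ (p1 ∧ (p1 ∧ p1)))
  [∧I] p1, p0 ⊢ (p1 ∧ (p1 ∧ p1))
    [Wk] p1, p0 ⊢ p1
      [Ax] p1 ⊢ p1
    [∧I] p1 ⊢ (p1 ∧ p1)
      [Ax] p1 ⊢ p1
      [Ax] p1 ⊢ p1

Result: YES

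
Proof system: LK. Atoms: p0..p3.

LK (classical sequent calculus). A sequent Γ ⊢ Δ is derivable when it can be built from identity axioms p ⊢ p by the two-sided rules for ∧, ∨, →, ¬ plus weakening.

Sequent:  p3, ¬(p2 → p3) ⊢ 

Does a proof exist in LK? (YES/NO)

Proof tree:
[¬L] p3, ¬(p2 → p3) ⊢ 
  [→R] p3 ⊢ (p2 → p3)
    [WL] p3, p2 ⊢ p3
      [Ax] p3 ⊢ p3

Result: YES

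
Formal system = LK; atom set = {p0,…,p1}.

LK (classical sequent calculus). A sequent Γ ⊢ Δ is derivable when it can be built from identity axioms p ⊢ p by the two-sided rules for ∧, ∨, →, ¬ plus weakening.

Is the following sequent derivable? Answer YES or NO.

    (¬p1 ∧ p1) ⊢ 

Derivation trace:
[∧L] (¬p1 ∧ p1) ⊢ 
  [¬L] p1, ¬p1 ⊢ 
    [Ax] p1 ⊢ p1

Result: YES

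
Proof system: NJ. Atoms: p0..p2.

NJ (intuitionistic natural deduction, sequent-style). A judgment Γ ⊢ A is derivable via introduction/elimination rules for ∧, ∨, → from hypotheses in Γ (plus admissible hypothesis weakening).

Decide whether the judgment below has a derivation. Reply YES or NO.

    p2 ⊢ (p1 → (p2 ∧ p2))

Derivation (root first):
[→I] p2 ⊢ (p1 → (p2 ∧ p2))
  [∧I] p1, p2 ⊢ (p2 ∧ p2)
    [Wk] p2, p1 ⊢ p2
      [Ax] p2 ⊢ p2
    [Ax] p2 ⊢ p2

Result: YES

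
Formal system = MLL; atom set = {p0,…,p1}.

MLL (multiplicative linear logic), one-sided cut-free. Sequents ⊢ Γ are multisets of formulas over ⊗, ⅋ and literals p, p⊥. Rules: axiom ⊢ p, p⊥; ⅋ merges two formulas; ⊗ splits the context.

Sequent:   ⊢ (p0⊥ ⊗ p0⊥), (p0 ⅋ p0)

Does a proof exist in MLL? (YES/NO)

Derivation (root first):
[⅋]  ⊢ (p0⊥ ⊗ p0⊥), (p0 ⅋ p0)
  [⊗]  ⊢ p0, p0, (p0⊥ ⊗ p0⊥)
    [Ax]  ⊢ p0, p0⊥
    [Ax]  ⊢ p0, p0⊥

Result: YES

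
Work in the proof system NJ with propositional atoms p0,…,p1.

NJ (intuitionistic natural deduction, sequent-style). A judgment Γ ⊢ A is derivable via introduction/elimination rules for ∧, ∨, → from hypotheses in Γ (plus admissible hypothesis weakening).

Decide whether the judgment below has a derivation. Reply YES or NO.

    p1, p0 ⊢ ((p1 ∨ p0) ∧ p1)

Derivation (root first):
[∧I] p1, p0 ⊢ ((p1 ∨ p0) ∧ p1)
  [∨I₂] p0 ⊢ (p1 ∨ p0)
    [Ax] p0 ⊢ p0
  [Ax] p1 ⊢ p1

Result: YES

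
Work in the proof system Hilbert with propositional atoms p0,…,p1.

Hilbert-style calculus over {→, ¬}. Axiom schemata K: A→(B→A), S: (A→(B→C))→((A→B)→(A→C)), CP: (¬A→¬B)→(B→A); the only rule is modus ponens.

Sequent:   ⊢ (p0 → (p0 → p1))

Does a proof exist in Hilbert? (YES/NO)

Search for a countermodel by truth-table:
  v=00: Γ:[] Δ:[(p0 → (p0 → p1))=T] refutes=False
  v=01: Γ:[] Δ:[(p0 → (p0 → p1))=T] refutes=False
  v=10: Γ:[] Δ:[(p0 → (p0 → p1))=F] refutes=True  ← countermodel

Result: NO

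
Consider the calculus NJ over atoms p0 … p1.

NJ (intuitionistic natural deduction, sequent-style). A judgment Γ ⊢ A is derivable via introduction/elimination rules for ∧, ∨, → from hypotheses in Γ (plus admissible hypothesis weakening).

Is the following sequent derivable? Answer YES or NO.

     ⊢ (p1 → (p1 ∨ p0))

Derivation trace:
[→I]  ⊢ (p1 → (p1 ∨ p0))
  [∨I₁] p1 ⊢ (p1 ∨ p0)
    [Ax] p1 ⊢ p1

Result: YES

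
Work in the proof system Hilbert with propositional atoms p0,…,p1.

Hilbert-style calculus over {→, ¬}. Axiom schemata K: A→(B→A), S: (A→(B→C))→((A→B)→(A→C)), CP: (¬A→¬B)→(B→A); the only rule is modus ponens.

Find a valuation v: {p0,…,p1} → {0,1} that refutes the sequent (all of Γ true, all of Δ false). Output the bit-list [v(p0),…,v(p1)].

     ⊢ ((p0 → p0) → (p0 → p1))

Truth-table refutation:
  v=00: Γ:[] Δ:[((p0 → p0) → (p0 → p1))=T] refutes=False
  v=01: Γ:[] Δ:[((p0 → p0) → (p0 → p1))=T] refutes=False
  v=10: Γ:[] Δ:[((p0 → p0) → (p0 → p1))=F] refutes=True  ← countermodel

Result: [1, 0]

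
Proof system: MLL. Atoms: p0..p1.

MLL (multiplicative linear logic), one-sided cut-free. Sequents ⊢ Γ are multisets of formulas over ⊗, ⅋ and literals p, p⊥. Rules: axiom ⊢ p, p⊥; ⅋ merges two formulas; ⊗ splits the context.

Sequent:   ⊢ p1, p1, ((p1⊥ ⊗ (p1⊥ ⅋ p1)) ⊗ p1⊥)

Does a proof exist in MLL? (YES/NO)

Proof tree:
[⊗]  ⊢ p1, p1, ((p1⊥ ⊗ (p1⊥ ⅋ p1)) ⊗ p1⊥)
  [⊗]  ⊢ p1, (p1⊥ ⊗ (p1⊥ ⅋ p1))
    [Ax]  ⊢ p1, p1⊥
    [⅋]  ⊢ (p1⊥ ⅋ p1)
      [Ax]  ⊢ p1, p1⊥
  [Ax]  ⊢ p1, p1⊥

Result: YES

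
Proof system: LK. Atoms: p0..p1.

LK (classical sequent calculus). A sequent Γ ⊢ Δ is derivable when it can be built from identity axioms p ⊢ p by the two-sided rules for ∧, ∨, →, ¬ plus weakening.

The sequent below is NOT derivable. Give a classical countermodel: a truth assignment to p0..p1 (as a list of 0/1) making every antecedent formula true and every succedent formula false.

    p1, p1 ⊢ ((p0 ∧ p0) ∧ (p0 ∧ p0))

Enumerate valuations to refute Γ ⊢ Δ:
  v=00: Γ:[p1=F, p1=F] Δ:[((p0 ∧ p0) ∧ (p0 ∧ p0))=F] refutes=False
  v=01: Γ:[p1=T, p1=T] Δ:[((p0 ∧ p0) ∧ (p0 ∧ p0))=F] refutes=True  ← countermodel

Result: [0, 1]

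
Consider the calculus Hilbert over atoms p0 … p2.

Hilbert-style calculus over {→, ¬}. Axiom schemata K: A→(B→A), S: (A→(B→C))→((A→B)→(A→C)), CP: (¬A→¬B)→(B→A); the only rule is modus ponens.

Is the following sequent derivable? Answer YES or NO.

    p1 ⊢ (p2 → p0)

Enumerate valuations to refute Γ ⊢ Δ:
  v=000: Γ:[p1=F] Δ:[(p2 → p0)=T] refutes=False
  v=001: Γ:[p1=F] Δ:[(p2 → p0)=F] refutes=False
  v=010: Γ:[p1=T] Δ:[(p2 → p0)=T] refutes=False
  v=011: Γ:[p1=T] Δ:[(p2 → p0)=F] refutes=True  ← countermodel

Result: NO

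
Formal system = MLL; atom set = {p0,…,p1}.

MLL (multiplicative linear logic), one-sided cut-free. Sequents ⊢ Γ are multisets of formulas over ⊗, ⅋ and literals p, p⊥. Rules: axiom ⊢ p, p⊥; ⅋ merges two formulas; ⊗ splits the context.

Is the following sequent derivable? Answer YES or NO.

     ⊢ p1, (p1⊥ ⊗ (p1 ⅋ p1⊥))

Derivation trace:
[⊗]  ⊢ p1, (p1⊥ ⊗ (p1 ⅋ p1⊥))
  [Ax]  ⊢ p1, p1⊥
  [⅋]  ⊢ (p1 ⅋ p1⊥)
    [Ax]  ⊢ p1, p1⊥

Result: YES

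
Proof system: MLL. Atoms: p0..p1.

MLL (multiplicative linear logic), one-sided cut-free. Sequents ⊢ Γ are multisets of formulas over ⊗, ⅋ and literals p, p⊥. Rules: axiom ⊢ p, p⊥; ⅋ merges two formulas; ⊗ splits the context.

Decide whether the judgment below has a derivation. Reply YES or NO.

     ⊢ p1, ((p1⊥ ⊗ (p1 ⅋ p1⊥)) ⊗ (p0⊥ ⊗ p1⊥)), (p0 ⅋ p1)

Derivation trace:
[⅋]  ⊢ p1, ((p1⊥ ⊗ (p1 ⅋ p1⊥)) ⊗ (p0⊥ ⊗ p1⊥)), (p0 ⅋ p1)
  [⊗]  ⊢ p1, p0, p1, ((p1⊥ ⊗ (p1 ⅋ p1⊥)) ⊗ (p0⊥ ⊗ p1⊥))
    [⊗]  ⊢ p1, (p1⊥ ⊗ (p1 ⅋ p1⊥))
      [Ax]  ⊢ p1, p1⊥
      [⅋]  ⊢ (p1 ⅋ p1⊥)
        [Ax]  ⊢ p1, p1⊥
    [⊗]  ⊢ p0, p1, (p0⊥ ⊗ p1⊥)
      [Ax]  ⊢ p0, p0⊥
      [Ax]  ⊢ p1, p1⊥

Result: YES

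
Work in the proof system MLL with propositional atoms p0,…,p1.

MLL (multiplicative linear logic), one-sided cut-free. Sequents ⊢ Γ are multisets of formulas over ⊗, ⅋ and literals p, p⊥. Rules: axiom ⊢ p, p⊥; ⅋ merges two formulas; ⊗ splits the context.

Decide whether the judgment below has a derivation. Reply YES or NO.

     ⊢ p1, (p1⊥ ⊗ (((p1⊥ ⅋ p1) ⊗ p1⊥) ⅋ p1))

Derivation trace:
[⊗]  ⊢ p1, (p1⊥ ⊗ (((p1⊥ ⅋ p1) ⊗ p1⊥) ⅋ p1))
  [Ax]  ⊢ p1, p1⊥
  [⅋]  ⊢ (((p1⊥ ⅋ p1) ⊗ p1⊥) ⅋ p1)
    [⊗]  ⊢ p1, ((p1⊥ ⅋ p1) ⊗ p1⊥)
      [⅋]  ⊢ (p1⊥ ⅋ p1)
        [Ax]  ⊢ p1, p1⊥
      [Ax]  ⊢ p1, p1⊥

Result: YES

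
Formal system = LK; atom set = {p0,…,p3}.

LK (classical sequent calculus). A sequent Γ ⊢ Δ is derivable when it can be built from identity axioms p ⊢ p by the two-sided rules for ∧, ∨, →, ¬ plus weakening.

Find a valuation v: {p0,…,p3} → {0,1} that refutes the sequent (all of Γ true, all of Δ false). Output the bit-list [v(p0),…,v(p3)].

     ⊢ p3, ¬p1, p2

Enumerate valuations to refute Γ ⊢ Δ:
  v=0000: Γ:[] Δ:[p3=F, ¬p1=T, p2=F] refutes=False
  v=0001: Γ:[] Δ:[p3=T, ¬p1=T, p2=F] refutes=False
  v=0010: Γ:[] Δ:[p3=F, ¬p1=T, p2=T] refutes=False
  v=0011: Γ:[] Δ:[p3=T, ¬p1=T, p2=T] refutes=False
  v=0100: Γ:[] Δ:[p3=F, ¬p1=F, p2=F] refutes=True  ← countermodel

Result: [0, 1, 0, 0]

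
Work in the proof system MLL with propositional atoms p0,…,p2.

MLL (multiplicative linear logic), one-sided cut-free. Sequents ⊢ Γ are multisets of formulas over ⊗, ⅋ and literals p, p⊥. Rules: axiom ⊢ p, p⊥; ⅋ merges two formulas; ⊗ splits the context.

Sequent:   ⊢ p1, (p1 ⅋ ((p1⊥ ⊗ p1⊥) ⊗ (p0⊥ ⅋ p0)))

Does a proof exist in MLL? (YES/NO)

Derivation (root first):
[⅋]  ⊢ p1, (p1 ⅋ ((p1⊥ ⊗ p1⊥) ⊗ (p0⊥ ⅋ p0)))
  [⊗]  ⊢ p1, p1, ((p1⊥ ⊗ p1⊥) ⊗ (p0⊥ ⅋ p0))
    [⊗]  ⊢ p1, p1, (p1⊥ ⊗ p1⊥)
      [Ax]  ⊢ p1, p1⊥
      [Ax]  ⊢ p1, p1⊥
    [⅋]  ⊢ (p0⊥ ⅋ p0)
      [Ax]  ⊢ p0, p0⊥

Result: YES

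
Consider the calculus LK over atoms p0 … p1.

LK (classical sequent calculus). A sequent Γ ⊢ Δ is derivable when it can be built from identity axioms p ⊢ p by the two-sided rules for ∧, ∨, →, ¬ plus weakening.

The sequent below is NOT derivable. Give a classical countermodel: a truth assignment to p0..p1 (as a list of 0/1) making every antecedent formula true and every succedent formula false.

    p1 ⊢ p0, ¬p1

Enumerate valuations to refute Γ ⊢ Δ:
  v=00: Γ:[p1=F] Δ:[p0=F, ¬p1=T] refutes=False
  v=01: Γ:[p1=T] Δ:[p0=F, ¬p1=F] refutes=True  ← countermodel

Result: [0, 1]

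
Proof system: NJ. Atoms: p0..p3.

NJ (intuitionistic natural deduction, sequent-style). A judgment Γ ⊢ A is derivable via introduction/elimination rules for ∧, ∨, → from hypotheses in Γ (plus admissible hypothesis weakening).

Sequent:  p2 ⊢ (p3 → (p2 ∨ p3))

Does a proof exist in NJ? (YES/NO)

Proof tree:
[→I] p2 ⊢ (p3 → (p2 ∨ p3))
  [∨I₂] p3, p2 ⊢ (p2 ∨ p3)
    [Wk] p3, p2 ⊢ p3
      [Ax] p3 ⊢ p3

Result: YES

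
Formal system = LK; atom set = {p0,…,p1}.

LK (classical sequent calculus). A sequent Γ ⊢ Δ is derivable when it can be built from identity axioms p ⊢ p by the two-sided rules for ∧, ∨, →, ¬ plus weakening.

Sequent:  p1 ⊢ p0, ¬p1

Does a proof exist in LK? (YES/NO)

Enumerate valuations to refute Γ ⊢ Δ:
  v=00: Γ:[p1=F] Δ:[p0=F, ¬p1=T] refutes=False
  v=01: Γ:[p1=T] Δ:[p0=F, ¬p1=F] refutes=True  ← countermodel

Result: NO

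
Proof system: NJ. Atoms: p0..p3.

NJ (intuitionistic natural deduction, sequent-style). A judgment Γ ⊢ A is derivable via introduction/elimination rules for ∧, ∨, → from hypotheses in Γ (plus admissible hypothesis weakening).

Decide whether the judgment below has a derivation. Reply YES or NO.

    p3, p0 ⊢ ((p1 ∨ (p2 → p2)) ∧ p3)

Derivation trace:
[∧I] p3, p0 ⊢ ((p1 ∨ (p2 → p2)) ∧ p3)
  [∨I₂]  ⊢ (p1 ∨ (p2 → p2))
    [→I]  ⊢ (p2 → p2)
      [Ax] p2 ⊢ p2
  [Wk] p3, p0 ⊢ p3
    [Ax] p3 ⊢ p3

Result: YES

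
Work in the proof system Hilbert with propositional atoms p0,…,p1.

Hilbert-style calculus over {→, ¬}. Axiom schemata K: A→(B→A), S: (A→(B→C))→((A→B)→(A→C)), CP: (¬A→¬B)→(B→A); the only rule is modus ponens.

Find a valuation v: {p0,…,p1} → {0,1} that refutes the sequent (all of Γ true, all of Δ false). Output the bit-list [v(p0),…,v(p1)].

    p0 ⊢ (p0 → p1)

Truth-table refutation:
  v=00: Γ:[p0=F] Δ:[(p0 → p1)=T] refutes=False
  v=01: Γ:[p0=F] Δ:[(p0 → p1)=T] refutes=False
  v=10: Γ:[p0=T] Δ:[(p0 → p1)=F] refutes=True  ← countermodel

Result: [1, 0]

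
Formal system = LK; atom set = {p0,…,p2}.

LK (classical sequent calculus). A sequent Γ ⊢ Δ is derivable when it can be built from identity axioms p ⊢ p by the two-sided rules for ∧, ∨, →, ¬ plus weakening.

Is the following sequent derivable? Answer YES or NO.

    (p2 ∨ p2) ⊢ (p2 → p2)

Proof tree:
[→R] (p2 ∨ p2) ⊢ (p2 → p2)
  [∨L] p2, (p2 ∨ p2) ⊢ p2
    [WL] p2, p2 ⊢ p2
      [Ax] p2 ⊢ p2
    [Ax] p2 ⊢ p2

Result: YES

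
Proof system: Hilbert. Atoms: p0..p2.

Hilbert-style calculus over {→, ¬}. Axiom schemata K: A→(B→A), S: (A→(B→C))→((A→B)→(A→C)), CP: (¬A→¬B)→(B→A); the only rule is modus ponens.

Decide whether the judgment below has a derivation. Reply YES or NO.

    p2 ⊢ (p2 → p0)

Enumerate valuations to refute Γ ⊢ Δ:
  v=000: Γ:[p2=F] Δ:[(p2 → p0)=T] refutes=False
  v=001: Γ:[p2=T] Δ:[(p2 → p0)=F] refutes=True  ← countermodel

Result: NO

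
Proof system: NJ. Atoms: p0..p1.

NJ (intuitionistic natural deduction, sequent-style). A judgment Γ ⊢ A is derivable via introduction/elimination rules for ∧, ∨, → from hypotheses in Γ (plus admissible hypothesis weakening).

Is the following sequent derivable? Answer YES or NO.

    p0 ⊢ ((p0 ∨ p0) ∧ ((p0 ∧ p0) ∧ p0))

Proof tree:
[∧I] p0 ⊢ ((p0 ∨ p0) ∧ ((p0 ∧ p0) ∧ p0))
  [∨I₂] p0 ⊢ (p0 ∨ p0)
    [Ax] p0 ⊢ p0
  [∧I] p0 ⊢ ((p0 ∧ p0) ∧ p0)
    [∧I] p0 ⊢ (p0 ∧ p0)
      [Ax] p0 ⊢ p0
      [Ax] p0 ⊢ p0
    [Ax] p0 ⊢ p0

Result: YES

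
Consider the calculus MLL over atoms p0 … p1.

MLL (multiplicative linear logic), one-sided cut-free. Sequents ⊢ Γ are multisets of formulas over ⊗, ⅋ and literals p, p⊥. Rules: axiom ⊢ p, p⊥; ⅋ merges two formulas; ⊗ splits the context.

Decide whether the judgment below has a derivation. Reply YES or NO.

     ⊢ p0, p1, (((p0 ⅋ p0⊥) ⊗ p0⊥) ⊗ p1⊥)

Derivation (root first):
[⊗]  ⊢ p0, p1, (((p0 ⅋ p0⊥) ⊗ p0⊥) ⊗ p1⊥)
  [⊗]  ⊢ p0, ((p0 ⅋ p0⊥) ⊗ p0⊥)
    [⅋]  ⊢ (p0 ⅋ p0⊥)
      [Ax]  ⊢ p0, p0⊥
    [Ax]  ⊢ p0, p0⊥
  [Ax]  ⊢ p1, p1⊥

Result: YES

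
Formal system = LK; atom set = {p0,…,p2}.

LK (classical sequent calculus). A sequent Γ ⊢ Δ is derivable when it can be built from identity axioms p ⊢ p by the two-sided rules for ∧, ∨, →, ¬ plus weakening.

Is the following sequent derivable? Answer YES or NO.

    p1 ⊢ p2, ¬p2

Proof tree:
[WL] p1 ⊢ p2, ¬p2
  [¬R]  ⊢ p2, ¬p2
    [Ax] p2 ⊢ p2

Result: YES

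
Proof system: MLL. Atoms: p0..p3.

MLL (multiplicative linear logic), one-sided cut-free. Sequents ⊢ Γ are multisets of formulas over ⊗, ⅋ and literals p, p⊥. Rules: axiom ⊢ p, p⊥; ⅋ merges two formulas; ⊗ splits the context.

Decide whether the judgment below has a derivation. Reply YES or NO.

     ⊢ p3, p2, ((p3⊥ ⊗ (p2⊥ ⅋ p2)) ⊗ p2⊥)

Derivation (root first):
[⊗]  ⊢ p3, p2, ((p3⊥ ⊗ (p2⊥ ⅋ p2)) ⊗ p2⊥)
  [⊗]  ⊢ p3, (p3⊥ ⊗ (p2⊥ ⅋ p2))
    [Ax]  ⊢ p3, p3⊥
    [⅋]  ⊢ (p2⊥ ⅋ p2)
      [Ax]  ⊢ p2, p2⊥
  [Ax]  ⊢ p2, p2⊥

Result: YES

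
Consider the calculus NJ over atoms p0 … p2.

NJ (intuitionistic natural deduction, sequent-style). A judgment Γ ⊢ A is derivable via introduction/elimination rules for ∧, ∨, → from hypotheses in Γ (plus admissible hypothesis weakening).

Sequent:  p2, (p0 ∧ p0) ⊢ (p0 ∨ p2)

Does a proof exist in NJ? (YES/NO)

Derivation trace:
[∨I₂] p2, (p0 ∧ p0) ⊢ (p0 ∨ p2)
  [Wk] p2, (p0 ∧ p0) ⊢ p2
    [Ax] p2 ⊢ p2

Result: YES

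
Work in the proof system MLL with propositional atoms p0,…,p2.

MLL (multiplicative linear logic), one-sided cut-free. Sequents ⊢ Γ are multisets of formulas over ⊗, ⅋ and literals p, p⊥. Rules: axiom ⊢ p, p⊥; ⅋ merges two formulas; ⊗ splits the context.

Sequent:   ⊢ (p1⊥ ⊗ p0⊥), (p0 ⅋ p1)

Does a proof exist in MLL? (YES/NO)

Proof tree:
[⅋]  ⊢ (p1⊥ ⊗ p0⊥), (p0 ⅋ p1)
  [⊗]  ⊢ p1, p0, (p1⊥ ⊗ p0⊥)
    [Ax]  ⊢ p1, p1⊥
    [Ax]  ⊢ p0, p0⊥

Result: YES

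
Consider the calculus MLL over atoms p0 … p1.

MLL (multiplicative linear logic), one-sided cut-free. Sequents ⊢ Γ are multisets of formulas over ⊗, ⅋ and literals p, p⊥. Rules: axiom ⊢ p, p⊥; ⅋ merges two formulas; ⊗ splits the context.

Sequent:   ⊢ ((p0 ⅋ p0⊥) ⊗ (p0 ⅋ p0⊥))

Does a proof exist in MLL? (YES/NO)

Derivation trace:
[⊗]  ⊢ ((p0 ⅋ p0⊥) ⊗ (p0 ⅋ p0⊥))
  [⅋]  ⊢ (p0 ⅋ p0⊥)
    [Ax]  ⊢ p0, p0⊥
  [⅋]  ⊢ (p0 ⅋ p0⊥)
    [Ax]  ⊢ p0, p0⊥

Result: YES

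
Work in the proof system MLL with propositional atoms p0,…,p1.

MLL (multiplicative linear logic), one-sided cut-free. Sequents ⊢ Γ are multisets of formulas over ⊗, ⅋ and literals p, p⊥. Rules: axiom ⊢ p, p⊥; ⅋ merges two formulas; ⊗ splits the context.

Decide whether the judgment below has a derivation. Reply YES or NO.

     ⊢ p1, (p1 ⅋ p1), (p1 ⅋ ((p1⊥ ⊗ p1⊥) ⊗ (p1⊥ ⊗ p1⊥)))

Proof tree:
[⅋]  ⊢ p1, (p1 ⅋ p1), (p1 ⅋ ((p1⊥ ⊗ p1⊥) ⊗ (p1⊥ ⊗ p1⊥)))
  [⅋]  ⊢ p1, p1, ((p1⊥ ⊗ p1⊥) ⊗ (p1⊥ ⊗ p1⊥)), (p1 ⅋ p1)
    [⊗]  ⊢ p1, p1, p1, p1, ((p1⊥ ⊗ p1⊥) ⊗ (p1⊥ ⊗ p1⊥))
      [⊗]  ⊢ p1, p1, (p1⊥ ⊗ p1⊥)
        [Ax]  ⊢ p1, p1⊥
        [Ax]  ⊢ p1, p1⊥
      [⊗]  ⊢ p1, p1, (p1⊥ ⊗ p1⊥)
        [Ax]  ⊢ p1, p1⊥
        [Ax]  ⊢ p1, p1⊥

Result: YES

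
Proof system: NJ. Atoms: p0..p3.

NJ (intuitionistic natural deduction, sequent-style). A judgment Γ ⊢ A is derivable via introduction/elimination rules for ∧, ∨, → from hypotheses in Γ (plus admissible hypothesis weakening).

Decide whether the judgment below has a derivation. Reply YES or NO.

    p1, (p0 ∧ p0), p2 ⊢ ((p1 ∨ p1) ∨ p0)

Derivation (root first):
[Wk] p1, (p0 ∧ p0), p2 ⊢ ((p1 ∨ p1) ∨ p0)
  [∨I₁] p1, (p0 ∧ p0) ⊢ ((p1 ∨ p1) ∨ p0)
    [∨I₁] p1, (p0 ∧ p0) ⊢ (p1 ∨ p1)
      [Wk] p1, (p0 ∧ p0) ⊢ p1
        [Ax] p1 ⊢ p1

Result: YES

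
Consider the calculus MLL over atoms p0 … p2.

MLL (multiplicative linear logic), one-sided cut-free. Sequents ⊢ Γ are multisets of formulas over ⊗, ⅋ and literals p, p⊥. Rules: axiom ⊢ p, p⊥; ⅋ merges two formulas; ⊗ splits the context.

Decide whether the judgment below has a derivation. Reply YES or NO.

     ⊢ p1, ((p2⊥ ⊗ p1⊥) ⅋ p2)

Proof tree:
[⅋]  ⊢ p1, ((p2⊥ ⊗ p1⊥) ⅋ p2)
  [⊗]  ⊢ p2, p1, (p2⊥ ⊗ p1⊥)
    [Ax]  ⊢ p2, p2⊥
    [Ax]  ⊢ p1, p1⊥

Result: YES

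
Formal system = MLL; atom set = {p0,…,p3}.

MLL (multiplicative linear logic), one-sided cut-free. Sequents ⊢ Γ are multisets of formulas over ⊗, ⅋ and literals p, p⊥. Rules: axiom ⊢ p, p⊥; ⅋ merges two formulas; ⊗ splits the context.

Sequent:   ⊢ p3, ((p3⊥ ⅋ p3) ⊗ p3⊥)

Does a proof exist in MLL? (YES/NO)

Proof tree:
[⊗]  ⊢ p3, ((p3⊥ ⅋ p3) ⊗ p3⊥)
  [⅋]  ⊢ (p3⊥ ⅋ p3)
    [Ax]  ⊢ p3, p3⊥
  [Ax]  ⊢ p3, p3⊥

Result: YES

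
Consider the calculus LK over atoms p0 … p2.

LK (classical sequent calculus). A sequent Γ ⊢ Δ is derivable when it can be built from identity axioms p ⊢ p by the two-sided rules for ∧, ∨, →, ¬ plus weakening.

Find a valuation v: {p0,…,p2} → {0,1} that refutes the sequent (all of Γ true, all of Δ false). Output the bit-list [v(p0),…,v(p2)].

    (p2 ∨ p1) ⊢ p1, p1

Enumerate valuations to refute Γ ⊢ Δ:
  v=000: Γ:[(p2 ∨ p1)=F] Δ:[p1=F, p1=F] refutes=False
  v=001: Γ:[(p2 ∨ p1)=T] Δ:[p1=F, p1=F] refutes=True  ← countermodel

Result: [0, 0, 1]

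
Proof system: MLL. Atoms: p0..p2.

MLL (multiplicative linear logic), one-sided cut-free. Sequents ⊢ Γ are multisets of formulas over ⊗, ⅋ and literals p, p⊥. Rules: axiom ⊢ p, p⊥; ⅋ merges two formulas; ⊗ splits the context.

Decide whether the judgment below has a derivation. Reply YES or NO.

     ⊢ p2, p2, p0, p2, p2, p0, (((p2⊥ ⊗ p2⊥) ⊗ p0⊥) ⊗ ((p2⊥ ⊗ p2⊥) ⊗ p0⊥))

Proof tree:
[⊗]  ⊢ p2, p2, p0, p2, p2, p0, (((p2⊥ ⊗ p2⊥) ⊗ p0⊥) ⊗ ((p2⊥ ⊗ p2⊥) ⊗ p0⊥))
  [⊗]  ⊢ p2, p2, p0, ((p2⊥ ⊗ p2⊥) ⊗ p0⊥)
    [⊗]  ⊢ p2, p2, (p2⊥ ⊗ p2⊥)
      [Ax]  ⊢ p2, p2⊥
      [Ax]  ⊢ p2, p2⊥
    [Ax]  ⊢ p0, p0⊥
  [⊗]  ⊢ p2, p2, p0, ((p2⊥ ⊗ p2⊥) ⊗ p0⊥)
    [⊗]  ⊢ p2, p2, (p2⊥ ⊗ p2⊥)
      [Ax]  ⊢ p2, p2⊥
      [Ax]  ⊢ p2, p2⊥
    [Ax]  ⊢ p0, p0⊥

Result: YES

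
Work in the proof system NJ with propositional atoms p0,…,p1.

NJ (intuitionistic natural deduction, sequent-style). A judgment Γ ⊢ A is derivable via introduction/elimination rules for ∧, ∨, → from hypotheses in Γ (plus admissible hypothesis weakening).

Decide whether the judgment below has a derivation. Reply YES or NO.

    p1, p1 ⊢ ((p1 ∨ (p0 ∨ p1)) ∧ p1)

Proof tree:
[Wk] p1, p1 ⊢ ((p1 ∨ (p0 ∨ p1)) ∧ p1)
  [∧I] p1 ⊢ ((p1 ∨ (p0 ∨ p1)) ∧ p1)
    [∨I₂] p1 ⊢ (p1 ∨ (p0 ∨ p1))
      [∨I₂] p1 ⊢ (p0 ∨ p1)
        [Ax] p1 ⊢ p1
    [Ax] p1 ⊢ p1

Result: YES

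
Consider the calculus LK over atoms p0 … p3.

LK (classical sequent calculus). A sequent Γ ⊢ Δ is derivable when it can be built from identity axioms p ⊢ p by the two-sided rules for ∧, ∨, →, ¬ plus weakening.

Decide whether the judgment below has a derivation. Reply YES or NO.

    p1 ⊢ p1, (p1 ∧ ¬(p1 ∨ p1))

Derivation trace:
[∧R] p1 ⊢ p1, (p1 ∧ ¬(p1 ∨ p1))
  [Ax] p1 ⊢ p1
  [¬R]  ⊢ p1, ¬(p1 ∨ p1)
    [∨L] (p1 ∨ p1) ⊢ p1
      [Ax] p1 ⊢ p1
      [Ax] p1 ⊢ p1

Result: YES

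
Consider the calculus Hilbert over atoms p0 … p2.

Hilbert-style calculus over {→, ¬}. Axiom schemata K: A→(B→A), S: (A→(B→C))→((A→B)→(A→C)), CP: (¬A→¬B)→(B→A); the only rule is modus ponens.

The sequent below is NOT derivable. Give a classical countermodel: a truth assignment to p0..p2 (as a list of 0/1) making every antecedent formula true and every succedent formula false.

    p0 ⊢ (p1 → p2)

Search for a countermodel by truth-table:
  v=000: Γ:[p0=F] Δ:[(p1 → p2)=T] refutes=False
  v=001: Γ:[p0=F] Δ:[(p1 → p2)=T] refutes=False
  v=010: Γ:[p0=F] Δ:[(p1 → p2)=F] refutes=False
  v=011: Γ:[p0=F] Δ:[(p1 → p2)=T] refutes=False
  v=100: Γ:[p0=T] Δ:[(p1 → p2)=T] refutes=False
  v=101: Γ:[p0=T] Δ:[(p1 → p2)=T] refutes=False
  v=110: Γ:[p0=T] Δ:[(p1 → p2)=F] refutes=True  ← countermodel

Result: [1, 1, 0]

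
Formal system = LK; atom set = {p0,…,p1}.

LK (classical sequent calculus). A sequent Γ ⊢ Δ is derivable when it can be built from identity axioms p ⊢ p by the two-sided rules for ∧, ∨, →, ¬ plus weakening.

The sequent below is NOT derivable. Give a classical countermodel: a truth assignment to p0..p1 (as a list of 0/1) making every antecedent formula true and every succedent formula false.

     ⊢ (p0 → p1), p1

Search for a countermodel by truth-table:
  v=00: Γ:[] Δ:[(p0 → p1)=T, p1=F] refutes=False
  v=01: Γ:[] Δ:[(p0 → p1)=T, p1=T] refutes=False
  v=10: Γ:[] Δ:[(p0 → p1)=F, p1=F] refutes=True  ← countermodel

Result: [1, 0]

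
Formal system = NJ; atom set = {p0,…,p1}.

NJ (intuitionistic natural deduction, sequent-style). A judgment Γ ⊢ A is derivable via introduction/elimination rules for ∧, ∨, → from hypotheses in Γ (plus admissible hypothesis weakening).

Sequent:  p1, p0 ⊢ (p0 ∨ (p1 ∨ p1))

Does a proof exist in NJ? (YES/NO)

Derivation trace:
[∨I₂] p1, p0 ⊢ (p0 ∨ (p1 ∨ p1))
  [Wk] p1, p0 ⊢ (p1 ∨ p1)
    [∨I₂] p1 ⊢ (p1 ∨ p1)
      [Ax] p1 ⊢ p1

Result: YES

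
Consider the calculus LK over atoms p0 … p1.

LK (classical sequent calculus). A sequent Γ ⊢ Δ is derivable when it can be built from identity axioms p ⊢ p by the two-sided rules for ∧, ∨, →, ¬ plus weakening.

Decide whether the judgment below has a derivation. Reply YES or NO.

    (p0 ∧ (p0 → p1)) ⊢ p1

Derivation trace:
[∧L] (p0 ∧ (p0 → p1)) ⊢ p1
  [→L] p0, (p0 → p1) ⊢ p1
    [Ax] p0 ⊢ p0
    [Ax] p1 ⊢ p1

Result: YES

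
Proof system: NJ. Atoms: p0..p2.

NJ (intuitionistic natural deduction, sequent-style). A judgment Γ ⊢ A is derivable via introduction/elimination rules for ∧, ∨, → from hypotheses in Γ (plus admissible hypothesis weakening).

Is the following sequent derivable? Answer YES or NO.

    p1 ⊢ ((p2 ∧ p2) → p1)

Derivation trace:
[→I] p1 ⊢ ((p2 ∧ p2) → p1)
  [Wk] p1, (p2 ∧ p2) ⊢ p1
    [Ax] p1 ⊢ p1

Result: YES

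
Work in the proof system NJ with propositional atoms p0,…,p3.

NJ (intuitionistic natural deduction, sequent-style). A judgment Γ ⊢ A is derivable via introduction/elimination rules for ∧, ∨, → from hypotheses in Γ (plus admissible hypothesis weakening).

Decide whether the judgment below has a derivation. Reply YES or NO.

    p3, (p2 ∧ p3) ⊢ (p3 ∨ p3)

Derivation trace:
[Wk] p3, (p2 ∧ p3) ⊢ (p3 ∨ p3)
  [∨I₂] p3 ⊢ (p3 ∨ p3)
    [Ax] p3 ⊢ p3

Result: YES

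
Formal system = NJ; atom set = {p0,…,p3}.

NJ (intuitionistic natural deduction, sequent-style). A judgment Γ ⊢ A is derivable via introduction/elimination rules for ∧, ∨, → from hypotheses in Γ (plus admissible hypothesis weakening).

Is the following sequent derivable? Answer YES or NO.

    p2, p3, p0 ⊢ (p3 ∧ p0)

Derivation trace:
[∧I] p2, p3, p0 ⊢ (p3 ∧ p0)
  [Wk] p3, p2 ⊢ p3
    [Ax] p3 ⊢ p3
  [Ax] p0 ⊢ p0

Result: YES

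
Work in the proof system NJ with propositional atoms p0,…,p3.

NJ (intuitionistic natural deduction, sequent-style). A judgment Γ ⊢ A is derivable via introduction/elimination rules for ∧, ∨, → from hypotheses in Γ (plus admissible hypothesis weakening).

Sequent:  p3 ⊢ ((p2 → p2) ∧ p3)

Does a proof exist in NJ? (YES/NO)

Derivation trace:
[∧I] p3 ⊢ ((p2 → p2) ∧ p3)
  [→I]  ⊢ (p2 → p2)
    [Ax] p2 ⊢ p2
  [Ax] p3 ⊢ p3

Result: YES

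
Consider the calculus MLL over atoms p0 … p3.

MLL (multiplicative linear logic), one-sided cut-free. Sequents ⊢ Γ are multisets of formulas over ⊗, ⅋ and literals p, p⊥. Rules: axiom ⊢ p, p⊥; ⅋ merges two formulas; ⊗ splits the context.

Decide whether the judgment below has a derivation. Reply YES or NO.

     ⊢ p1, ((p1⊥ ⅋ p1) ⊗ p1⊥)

Proof tree:
[⊗]  ⊢ p1, ((p1⊥ ⅋ p1) ⊗ p1⊥)
  [⅋]  ⊢ (p1⊥ ⅋ p1)
    [Ax]  ⊢ p1, p1⊥
  [Ax]  ⊢ p1, p1⊥

Result: YES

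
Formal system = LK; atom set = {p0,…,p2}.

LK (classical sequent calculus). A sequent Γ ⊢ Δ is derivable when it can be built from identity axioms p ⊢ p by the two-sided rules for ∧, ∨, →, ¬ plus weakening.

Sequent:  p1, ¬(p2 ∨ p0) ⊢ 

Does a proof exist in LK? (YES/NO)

Truth-table refutation:
  v=000: Γ:[p1=F, ¬(p2 ∨ p0)=T] Δ:[] refutes=False
  v=001: Γ:[p1=F, ¬(p2 ∨ p0)=F] Δ:[] refutes=False
  v=010: Γ:[p1=T, ¬(p2 ∨ p0)=T] Δ:[] refutes=True  ← countermodel

Result: NO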